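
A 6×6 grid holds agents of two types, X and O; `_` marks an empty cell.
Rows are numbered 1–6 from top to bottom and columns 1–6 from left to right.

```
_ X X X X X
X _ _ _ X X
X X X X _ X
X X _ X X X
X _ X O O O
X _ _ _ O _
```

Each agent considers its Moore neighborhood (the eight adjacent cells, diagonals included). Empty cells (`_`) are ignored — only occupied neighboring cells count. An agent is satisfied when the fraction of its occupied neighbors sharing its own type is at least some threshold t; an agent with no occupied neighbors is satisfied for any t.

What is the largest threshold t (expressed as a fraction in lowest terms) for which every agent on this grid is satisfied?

2/5

(1,2)X 2/2
(1,3)X 2/2
(1,4)X 3/3
(1,5)X 4/4
(1,6)X 3/3
(2,1)X 3/3
(2,5)X 6/6
(2,6)X 4/4
(3,1)X 4/4
(3,2)X 5/5
(3,3)X 4/4
(3,4)X 4/4
(3,6)X 4/4
(4,1)X 4/4
(4,2)X 6/6
(4,4)X 4/6
(4,5)X 4/7
(4,6)X 2/4
(5,1)X 3/3
(5,3)X 2/3
(5,4)O 2/5
(5,5)O 3/6
(5,6)O 2/4
(6,1)X 1/1
(6,5)O 3/3
The smallest same-type fraction is 2/5 at (5,4), which reduces to 2/5. Any threshold above that leaves this agent unsatisfied.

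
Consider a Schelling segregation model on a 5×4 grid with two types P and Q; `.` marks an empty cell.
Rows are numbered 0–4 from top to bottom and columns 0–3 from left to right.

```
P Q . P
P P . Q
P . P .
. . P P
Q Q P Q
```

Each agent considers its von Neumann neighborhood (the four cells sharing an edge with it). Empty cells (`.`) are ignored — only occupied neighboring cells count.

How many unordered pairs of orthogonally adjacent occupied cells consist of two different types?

Scan each occupied cell's neighbors to the right and below so each pair is counted once.
Row 0: P(0,0)–Q(0,1)≠ P(0,0)–P(1,0)= Q(0,1)–P(1,1)≠ P(0,3)–Q(1,3)≠  → 3/4 unlike.
Row 1: P(1,0)–P(1,1)= P(1,0)–P(2,0)=  → 0/2 unlike.
Row 2: P(2,2)–P(3,2)=  → 0/1 unlike.
Row 3: P(3,2)–P(3,3)= P(3,2)–P(4,2)= P(3,3)–Q(4,3)≠  → 1/3 unlike.
Row 4: Q(4,0)–Q(4,1)= Q(4,1)–P(4,2)≠ P(4,2)–Q(4,3)≠  → 2/3 unlike.
Total adjacent occupied pairs: 13; unlike-type pairs: 6.

6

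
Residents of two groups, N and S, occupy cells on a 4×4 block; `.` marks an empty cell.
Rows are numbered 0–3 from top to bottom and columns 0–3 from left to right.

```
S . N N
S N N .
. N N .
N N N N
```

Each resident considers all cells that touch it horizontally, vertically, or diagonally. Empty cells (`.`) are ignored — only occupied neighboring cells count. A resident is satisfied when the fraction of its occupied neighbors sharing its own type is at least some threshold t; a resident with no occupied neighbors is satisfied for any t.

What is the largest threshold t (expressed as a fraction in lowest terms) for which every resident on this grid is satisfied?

(0,0)S 1/2
(0,2)N 3/3
(0,3)N 2/2
(1,0)S 1/3
(1,1)N 4/6
(1,2)N 5/5
(2,1)N 6/7
(2,2)N 6/6
(3,0)N 2/2
(3,1)N 4/4
(3,2)N 4/4
(3,3)N 2/2
The smallest same-type fraction is 1/3 at (1,0), which reduces to 1/3. Any threshold above that leaves this resident unsatisfied.

1/3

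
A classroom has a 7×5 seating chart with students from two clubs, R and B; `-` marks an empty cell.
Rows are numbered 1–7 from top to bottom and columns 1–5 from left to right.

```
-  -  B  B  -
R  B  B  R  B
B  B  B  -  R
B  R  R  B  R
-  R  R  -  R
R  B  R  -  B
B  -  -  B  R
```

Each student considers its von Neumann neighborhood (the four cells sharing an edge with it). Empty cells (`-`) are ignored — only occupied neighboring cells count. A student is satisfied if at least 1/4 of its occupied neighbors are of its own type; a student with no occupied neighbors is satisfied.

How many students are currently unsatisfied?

Row 1: (1,3)B 2/2 ok · (1,4)B 1/2 ok
Row 2: (2,1)R 0/2 unhappy · (2,2)B 2/3 ok · (2,3)B 3/4 ok · (2,4)R 0/3 unhappy · (2,5)B 0/2 unhappy
Row 3: (3,1)B 2/3 ok · (3,2)B 3/4 ok · (3,3)B 2/3 ok · (3,5)R 1/2 ok
Row 4: (4,1)B 1/2 ok · (4,2)R 2/4 ok · (4,3)R 2/4 ok · (4,4)B 0/2 unhappy · (4,5)R 2/3 ok
Row 5: (5,2)R 2/3 ok · (5,3)R 3/3 ok · (5,5)R 1/2 ok
Row 6: (6,1)R 0/2 unhappy · (6,2)B 0/3 unhappy · (6,3)R 1/2 ok · (6,5)B 0/2 unhappy
Row 7: (7,1)B 0/1 unhappy · (7,4)B 0/1 unhappy · (7,5)R 0/2 unhappy
Unsatisfied: (2,1), (2,4), (2,5), (4,4), (6,1), (6,2), (6,5), (7,1), (7,4), (7,5) — 10 in total.

10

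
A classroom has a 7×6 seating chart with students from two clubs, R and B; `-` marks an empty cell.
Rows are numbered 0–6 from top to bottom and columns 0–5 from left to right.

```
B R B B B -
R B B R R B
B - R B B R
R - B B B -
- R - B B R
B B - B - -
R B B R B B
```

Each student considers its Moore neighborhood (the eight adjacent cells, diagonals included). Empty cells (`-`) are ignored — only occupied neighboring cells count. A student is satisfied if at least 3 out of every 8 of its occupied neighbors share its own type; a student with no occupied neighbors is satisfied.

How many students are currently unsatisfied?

Row 0: (0,0)B 1/3 ✗ · (0,1)R 1/5 ✗ · (0,2)B 3/5 ✓ · (0,3)B 3/5 ✓ · (0,4)B 2/4 ✓
Row 1: (1,0)R 1/4 ✗ · (1,1)B 4/7 ✓ · (1,2)B 4/7 ✓ · (1,3)R 2/8 ✗ · (1,4)R 2/7 ✗ · (1,5)B 2/4 ✓
Row 2: (2,0)B 1/3 ✗ · (2,2)R 1/6 ✗ · (2,3)B 5/8 ✓ · (2,4)B 4/7 ✓ · (2,5)R 1/4 ✗
Row 3: (3,0)R 1/2 ✓ · (3,2)B 3/5 ✓ · (3,3)B 6/7 ✓ · (3,4)B 5/7 ✓
Row 4: (4,1)R 1/4 ✗ · (4,3)B 5/5 ✓ · (4,4)B 4/5 ✓ · (4,5)R 0/2 ✗
Row 5: (5,0)B 2/4 ✓ · (5,1)B 3/5 ✓ · (5,3)B 4/5 ✓
Row 6: (6,0)R 0/3 ✗ · (6,1)B 3/4 ✓ · (6,2)B 3/4 ✓ · (6,3)R 0/3 ✗ · (6,4)B 2/3 ✓ · (6,5)B 1/1 ✓
Unsatisfied: (0,0), (0,1), (1,0), (1,3), (1,4), (2,0), (2,2), (2,5), (4,1), (4,5), (6,0), (6,3) — 12 in total.

12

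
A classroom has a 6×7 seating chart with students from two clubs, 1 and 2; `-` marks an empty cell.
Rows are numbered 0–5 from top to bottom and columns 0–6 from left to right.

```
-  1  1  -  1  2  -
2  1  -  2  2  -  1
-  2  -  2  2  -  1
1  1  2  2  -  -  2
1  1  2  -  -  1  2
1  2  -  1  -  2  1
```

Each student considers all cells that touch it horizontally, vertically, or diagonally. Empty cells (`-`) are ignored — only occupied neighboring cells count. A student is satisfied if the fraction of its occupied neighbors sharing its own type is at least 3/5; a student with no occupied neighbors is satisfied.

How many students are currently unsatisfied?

Row 0: (0,1)1 2/3 ✓ · (0,2)1 2/3 ✓ · (0,4)1 0/3 ✗ · (0,5)2 1/3 ✗
Row 1: (1,0)2 1/3 ✗ · (1,1)1 2/4 ✗ · (1,3)2 3/5 ✓ · (1,4)2 4/5 ✓ · (1,6)1 1/2 ✗
Row 2: (2,1)2 2/5 ✗ · (2,3)2 5/5 ✓ · (2,4)2 4/4 ✓ · (2,6)1 1/2 ✗
Row 3: (3,0)1 3/4 ✓ · (3,1)1 3/6 ✗ · (3,2)2 4/6 ✓ · (3,3)2 4/4 ✓ · (3,6)2 1/3 ✗
Row 4: (4,0)1 4/5 ✓ · (4,1)1 4/7 ✗ · (4,2)2 3/6 ✗ · (4,5)1 1/4 ✗ · (4,6)2 2/4 ✗
Row 5: (5,0)1 2/3 ✓ · (5,1)2 1/4 ✗ · (5,3)1 0/1 ✗ · (5,5)2 1/3 ✗ · (5,6)1 1/3 ✗
Unsatisfied: (0,4), (0,5), (1,0), (1,1), (1,6), (2,1), (2,6), (3,1), (3,6), (4,1), (4,2), (4,5), (4,6), (5,1), (5,3), (5,5), (5,6) — 17 in total.

17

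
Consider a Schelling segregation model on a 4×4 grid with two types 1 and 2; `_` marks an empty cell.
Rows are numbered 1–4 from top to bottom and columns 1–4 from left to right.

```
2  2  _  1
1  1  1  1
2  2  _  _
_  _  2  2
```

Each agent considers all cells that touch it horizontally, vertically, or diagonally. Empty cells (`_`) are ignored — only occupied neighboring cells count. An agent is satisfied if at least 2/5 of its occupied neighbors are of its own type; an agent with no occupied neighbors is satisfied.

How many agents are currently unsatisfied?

(1,1)2 1/3 unhappy
(1,2)2 1/4 unhappy
(1,4)1 2/2 ok
(2,1)1 1/5 unhappy
(2,2)1 2/6 unhappy
(2,3)1 3/5 ok
(2,4)1 2/2 ok
(3,1)2 1/3 unhappy
(3,2)2 2/5 ok
(4,3)2 2/2 ok
(4,4)2 1/1 ok
Unsatisfied: (1,1), (1,2), (2,1), (2,2), (3,1) — 5 in total.

5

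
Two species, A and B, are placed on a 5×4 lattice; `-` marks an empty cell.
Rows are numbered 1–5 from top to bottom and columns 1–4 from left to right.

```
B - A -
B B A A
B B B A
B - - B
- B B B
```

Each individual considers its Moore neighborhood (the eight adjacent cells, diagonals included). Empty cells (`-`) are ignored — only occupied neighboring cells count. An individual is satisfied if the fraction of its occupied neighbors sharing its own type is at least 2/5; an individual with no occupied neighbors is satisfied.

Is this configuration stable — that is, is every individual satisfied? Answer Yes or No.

Yes

Row 1: (1,1)B 2/2 ok · (1,3)A 2/3 ok
Row 2: (2,1)B 4/4 ok · (2,2)B 5/7 ok · (2,3)A 3/6 ok · (2,4)A 3/4 ok
Row 3: (3,1)B 4/4 ok · (3,2)B 5/6 ok · (3,3)B 3/6 ok · (3,4)A 2/4 ok
Row 4: (4,1)B 3/3 ok · (4,4)B 3/4 ok
Row 5: (5,2)B 2/2 ok · (5,3)B 3/3 ok · (5,4)B 2/2 ok
All meet the threshold, so the configuration is stable.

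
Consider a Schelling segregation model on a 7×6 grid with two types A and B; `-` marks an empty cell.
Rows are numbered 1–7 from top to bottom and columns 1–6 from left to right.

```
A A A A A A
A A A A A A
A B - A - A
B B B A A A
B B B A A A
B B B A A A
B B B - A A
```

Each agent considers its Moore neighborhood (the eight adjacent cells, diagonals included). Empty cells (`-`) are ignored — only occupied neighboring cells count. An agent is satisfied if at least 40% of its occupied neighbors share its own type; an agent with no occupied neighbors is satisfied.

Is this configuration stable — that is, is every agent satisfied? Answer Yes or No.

(1,1)A 3/3 ✓
(1,2)A 5/5 ✓
(1,3)A 5/5 ✓
(1,4)A 5/5 ✓
(1,5)A 5/5 ✓
(1,6)A 3/3 ✓
(2,1)A 4/5 ✓
(2,2)A 6/7 ✓
(2,3)A 6/7 ✓
(2,4)A 6/6 ✓
(2,5)A 7/7 ✓
(2,6)A 4/4 ✓
(3,1)A 2/5 ✓
(3,2)B 3/7 ✓
(3,4)A 5/6 ✓
(3,6)A 4/4 ✓
(4,1)B 4/5 ✓
(4,2)B 6/7 ✓
(4,3)B 4/7 ✓
(4,4)A 4/6 ✓
(4,5)A 7/7 ✓
(4,6)A 4/4 ✓
(5,1)B 5/5 ✓
(5,2)B 8/8 ✓
(5,3)B 5/8 ✓
(5,4)A 5/8 ✓
(5,5)A 8/8 ✓
(5,6)A 5/5 ✓
(6,1)B 5/5 ✓
(6,2)B 8/8 ✓
(6,3)B 5/7 ✓
(6,4)A 4/7 ✓
(6,5)A 7/7 ✓
(6,6)A 5/5 ✓
(7,1)B 3/3 ✓
(7,2)B 5/5 ✓
(7,3)B 3/4 ✓
(7,5)A 4/4 ✓
(7,6)A 3/3 ✓
All meet the threshold, so the configuration is stable.

Yes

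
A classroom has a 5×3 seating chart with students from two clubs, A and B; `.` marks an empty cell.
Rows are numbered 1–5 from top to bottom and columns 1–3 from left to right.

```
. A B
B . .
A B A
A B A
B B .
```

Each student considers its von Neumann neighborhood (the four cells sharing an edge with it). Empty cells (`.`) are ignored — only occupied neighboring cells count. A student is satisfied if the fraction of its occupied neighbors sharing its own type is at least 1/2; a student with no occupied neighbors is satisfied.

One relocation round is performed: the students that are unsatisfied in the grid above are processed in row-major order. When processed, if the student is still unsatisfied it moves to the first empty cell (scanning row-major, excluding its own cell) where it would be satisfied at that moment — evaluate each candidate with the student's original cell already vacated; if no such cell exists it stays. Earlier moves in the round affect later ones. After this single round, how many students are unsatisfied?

Initially unsatisfied (in order): (1,2), (1,3), (2,1), (3,1), (3,2), (4,1).
  (1,2) → (2,3).
  (1,3) → (1,1).
  (2,1): now satisfied by earlier moves; stays.
  (3,1) → (1,3).
  (3,2): now satisfied by earlier moves; stays.
  (4,1) → (1,2).
Resulting grid:
B A A
B . A
. B A
. B A
B B .
All satisfied now.

0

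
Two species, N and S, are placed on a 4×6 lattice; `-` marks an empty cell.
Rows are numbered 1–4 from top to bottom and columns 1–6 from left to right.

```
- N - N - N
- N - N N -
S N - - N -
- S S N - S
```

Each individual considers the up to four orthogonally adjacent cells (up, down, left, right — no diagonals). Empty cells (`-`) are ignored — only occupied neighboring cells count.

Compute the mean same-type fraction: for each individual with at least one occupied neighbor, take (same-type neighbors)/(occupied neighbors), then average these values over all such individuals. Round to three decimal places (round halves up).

0.667

Row 1: (1,2)N 1/1 · (1,4)N 1/1 · (1,6)N — no occupied neighbors
Row 2: (2,2)N 2/2 · (2,4)N 2/2 · (2,5)N 2/2
Row 3: (3,1)S 0/1 · (3,2)N 1/3 · (3,5)N 1/1
Row 4: (4,2)S 1/2 · (4,3)S 1/2 · (4,4)N 0/1 · (4,6)S — no occupied neighbors
Sum over 11 individuals: 1/1 + 1/1 + 2/2 + 2/2 + 2/2 + 0/1 + 1/3 + 1/1 + 1/2 + 1/2 + 0/1 = 22/3; mean = 22/3 ÷ 11 = 2/3 = 0.666666… → 0.667.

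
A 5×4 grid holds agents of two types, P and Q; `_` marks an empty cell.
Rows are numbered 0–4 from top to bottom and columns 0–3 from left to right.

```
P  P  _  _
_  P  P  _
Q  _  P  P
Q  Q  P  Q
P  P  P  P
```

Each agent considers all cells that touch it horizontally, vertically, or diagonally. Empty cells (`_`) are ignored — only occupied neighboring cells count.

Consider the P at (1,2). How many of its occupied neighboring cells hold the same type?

Occupied neighbors of (1,2): (0,1)=P, (1,1)=P, (2,2)=P, (2,3)=P.
Same type (P): 4 of 4.

4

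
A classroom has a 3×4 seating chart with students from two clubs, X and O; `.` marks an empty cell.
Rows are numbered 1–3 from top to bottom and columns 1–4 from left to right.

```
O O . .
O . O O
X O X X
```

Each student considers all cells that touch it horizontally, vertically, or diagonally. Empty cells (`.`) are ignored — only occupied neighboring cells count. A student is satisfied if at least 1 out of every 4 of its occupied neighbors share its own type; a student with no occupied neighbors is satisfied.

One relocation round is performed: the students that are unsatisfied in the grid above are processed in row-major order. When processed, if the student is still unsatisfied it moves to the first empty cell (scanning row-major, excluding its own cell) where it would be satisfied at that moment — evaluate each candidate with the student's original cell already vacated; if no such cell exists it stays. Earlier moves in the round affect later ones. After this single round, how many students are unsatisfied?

Initially unsatisfied (in order): (3,1).
  (3,1): no empty cell satisfies it; stays.
Resulting grid:
O O . .
O . O O
X O X X
Unsatisfied now: (3,1).

1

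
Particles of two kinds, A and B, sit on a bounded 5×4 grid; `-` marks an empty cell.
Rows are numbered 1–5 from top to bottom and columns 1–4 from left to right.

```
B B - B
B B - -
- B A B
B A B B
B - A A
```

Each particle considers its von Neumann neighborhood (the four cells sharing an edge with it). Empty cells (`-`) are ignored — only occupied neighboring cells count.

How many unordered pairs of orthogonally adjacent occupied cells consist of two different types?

8

Scan each occupied cell's neighbors to the right and below so each pair is counted once.
Row 1: B(1,1)–B(1,2)= B(1,1)–B(2,1)= B(1,2)–B(2,2)=  → 0/3 unlike.
Row 2: B(2,1)–B(2,2)= B(2,2)–B(3,2)=  → 0/2 unlike.
Row 3: B(3,2)–A(3,3)≠ B(3,2)–A(4,2)≠ A(3,3)–B(3,4)≠ A(3,3)–B(4,3)≠ B(3,4)–B(4,4)=  → 4/5 unlike.
Row 4: B(4,1)–A(4,2)≠ B(4,1)–B(5,1)= A(4,2)–B(4,3)≠ B(4,3)–B(4,4)= B(4,3)–A(5,3)≠ B(4,4)–A(5,4)≠  → 4/6 unlike.
Row 5: A(5,3)–A(5,4)=  → 0/1 unlike.
Total adjacent occupied pairs: 17; unlike-type pairs: 8.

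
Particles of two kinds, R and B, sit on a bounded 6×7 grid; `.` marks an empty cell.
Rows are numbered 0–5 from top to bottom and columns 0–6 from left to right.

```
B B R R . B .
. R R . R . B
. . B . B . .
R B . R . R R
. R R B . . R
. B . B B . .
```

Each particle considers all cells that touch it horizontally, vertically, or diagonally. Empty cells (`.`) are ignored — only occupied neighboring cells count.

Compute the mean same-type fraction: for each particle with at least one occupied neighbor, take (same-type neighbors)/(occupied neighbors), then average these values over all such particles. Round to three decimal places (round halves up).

(0,0)B 1/2
(0,1)B 1/4
(0,2)R 3/4
(0,3)R 3/3
(0,5)B 1/2
(1,1)R 2/5
(1,2)R 3/5
(1,4)R 1/3
(1,6)B 1/1
(2,2)B 1/4
(2,4)B 0/3
(3,0)R 1/2
(3,1)B 1/4
(3,3)R 1/4
(3,5)R 2/3
(3,6)R 2/2
(4,1)R 2/4
(4,2)R 2/6
(4,3)B 2/4
(4,6)R 2/2
(5,1)B 0/2
(5,3)B 2/3
(5,4)B 2/2
Sum over 23 particles: 1/2 + 1/4 + 3/4 + 3/3 + 1/2 + 2/5 + 3/5 + 1/3 + 1/1 + 1/4 + 0/3 + 1/2 + 1/4 + 1/4 + 2/3 + 2/2 + 2/4 + 2/6 + 2/4 + 2/2 + 0/2 + 2/3 + 2/2 = 49/4; mean = 49/4 ÷ 23 = 49/92 = 0.532608… → 0.533.

0.533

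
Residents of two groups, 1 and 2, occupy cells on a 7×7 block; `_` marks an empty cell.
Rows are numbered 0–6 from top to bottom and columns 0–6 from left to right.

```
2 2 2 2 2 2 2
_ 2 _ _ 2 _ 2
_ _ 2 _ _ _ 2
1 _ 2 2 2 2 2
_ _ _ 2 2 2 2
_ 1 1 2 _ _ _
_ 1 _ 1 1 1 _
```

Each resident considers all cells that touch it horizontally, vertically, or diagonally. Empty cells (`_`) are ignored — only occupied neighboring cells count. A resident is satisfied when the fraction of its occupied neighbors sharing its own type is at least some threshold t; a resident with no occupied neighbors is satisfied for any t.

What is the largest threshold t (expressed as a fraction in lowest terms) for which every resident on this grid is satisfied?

Row 0: (0,0)2 2/2 · (0,1)2 3/3 · (0,2)2 3/3 · (0,3)2 3/3 · (0,4)2 3/3 · (0,5)2 4/4 · (0,6)2 2/2
Row 1: (1,1)2 4/4 · (1,4)2 3/3 · (1,6)2 3/3
Row 2: (2,2)2 3/3 · (2,6)2 3/3
Row 3: (3,0)1 — no occupied neighbors · (3,2)2 3/3 · (3,3)2 5/5 · (3,4)2 5/5 · (3,5)2 6/6 · (3,6)2 4/4
Row 4: (4,3)2 5/6 · (4,4)2 6/6 · (4,5)2 5/5 · (4,6)2 3/3
Row 5: (5,1)1 2/2 · (5,2)1 3/5 · (5,3)2 2/5
Row 6: (6,1)1 2/2 · (6,3)1 2/3 · (6,4)1 2/3 · (6,5)1 1/1
The smallest same-type fraction is 2/5 at (5,3), which reduces to 2/5. Any threshold above that leaves this resident unsatisfied.

2/5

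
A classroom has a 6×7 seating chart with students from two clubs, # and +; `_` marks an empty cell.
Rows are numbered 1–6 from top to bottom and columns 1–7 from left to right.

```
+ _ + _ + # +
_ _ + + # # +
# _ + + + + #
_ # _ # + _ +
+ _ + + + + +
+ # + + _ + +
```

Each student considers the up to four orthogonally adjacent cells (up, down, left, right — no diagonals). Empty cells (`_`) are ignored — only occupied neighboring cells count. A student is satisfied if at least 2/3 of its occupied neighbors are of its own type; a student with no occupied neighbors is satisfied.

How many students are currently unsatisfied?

12

Row 1: (1,1)+ 0/0 ok · (1,3)+ 1/1 ok · (1,5)+ 0/2 unhappy · (1,6)# 1/3 unhappy · (1,7)+ 1/2 unhappy
Row 2: (2,3)+ 3/3 ok · (2,4)+ 2/3 ok · (2,5)# 1/4 unhappy · (2,6)# 2/4 unhappy · (2,7)+ 1/3 unhappy
Row 3: (3,1)# 0/0 ok · (3,3)+ 2/2 ok · (3,4)+ 3/4 ok · (3,5)+ 3/4 ok · (3,6)+ 1/3 unhappy · (3,7)# 0/3 unhappy
Row 4: (4,2)# 0/0 ok · (4,4)# 0/3 unhappy · (4,5)+ 2/3 ok · (4,7)+ 1/2 unhappy
Row 5: (5,1)+ 1/1 ok · (5,3)+ 2/2 ok · (5,4)+ 3/4 ok · (5,5)+ 3/3 ok · (5,6)+ 3/3 ok · (5,7)+ 3/3 ok
Row 6: (6,1)+ 1/2 unhappy · (6,2)# 0/2 unhappy · (6,3)+ 2/3 ok · (6,4)+ 2/2 ok · (6,6)+ 2/2 ok · (6,7)+ 2/2 ok
Unsatisfied: (1,5), (1,6), (1,7), (2,5), (2,6), (2,7), (3,6), (3,7), (4,4), (4,7), (6,1), (6,2) — 12 in total.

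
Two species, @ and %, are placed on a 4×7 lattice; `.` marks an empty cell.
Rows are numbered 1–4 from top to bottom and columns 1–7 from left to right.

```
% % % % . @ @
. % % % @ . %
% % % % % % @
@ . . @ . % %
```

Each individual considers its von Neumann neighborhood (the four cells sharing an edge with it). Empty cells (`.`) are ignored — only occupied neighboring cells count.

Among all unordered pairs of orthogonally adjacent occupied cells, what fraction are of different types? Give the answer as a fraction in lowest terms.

8/27

Scan each occupied cell's neighbors to the right and below so each pair is counted once.
From row 1: 1 unlike of 8 pairs (running 1/8).
From row 2: 3 unlike of 8 pairs (running 4/16).
From row 3: 4 unlike of 10 pairs (running 8/26).
From row 4: 0 unlike of 1 pairs (running 8/27).
Total adjacent occupied pairs: 27; unlike-type pairs: 8.
8/27 is already in lowest terms.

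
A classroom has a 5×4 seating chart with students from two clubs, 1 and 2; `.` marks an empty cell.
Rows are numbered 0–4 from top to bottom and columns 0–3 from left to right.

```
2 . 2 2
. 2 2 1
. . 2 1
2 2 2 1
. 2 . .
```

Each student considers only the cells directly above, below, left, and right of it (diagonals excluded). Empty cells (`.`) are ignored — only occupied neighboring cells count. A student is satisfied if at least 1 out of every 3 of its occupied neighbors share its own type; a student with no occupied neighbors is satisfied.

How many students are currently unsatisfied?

0

(0,0)2 0/0 ✓
(0,2)2 2/2 ✓
(0,3)2 1/2 ✓
(1,1)2 1/1 ✓
(1,2)2 3/4 ✓
(1,3)1 1/3 ✓
(2,2)2 2/3 ✓
(2,3)1 2/3 ✓
(3,0)2 1/1 ✓
(3,1)2 3/3 ✓
(3,2)2 2/3 ✓
(3,3)1 1/2 ✓
(4,1)2 1/1 ✓
Every one meets the threshold.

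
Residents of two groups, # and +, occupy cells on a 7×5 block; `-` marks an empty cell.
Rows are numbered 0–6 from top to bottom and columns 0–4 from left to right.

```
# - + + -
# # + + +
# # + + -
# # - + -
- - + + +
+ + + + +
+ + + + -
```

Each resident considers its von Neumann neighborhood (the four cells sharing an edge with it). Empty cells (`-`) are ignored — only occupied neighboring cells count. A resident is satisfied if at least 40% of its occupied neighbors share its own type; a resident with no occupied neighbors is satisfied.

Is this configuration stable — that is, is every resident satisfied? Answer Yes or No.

(0,0)# 1/1 ✓
(0,2)+ 2/2 ✓
(0,3)+ 2/2 ✓
(1,0)# 3/3 ✓
(1,1)# 2/3 ✓
(1,2)+ 3/4 ✓
(1,3)+ 4/4 ✓
(1,4)+ 1/1 ✓
(2,0)# 3/3 ✓
(2,1)# 3/4 ✓
(2,2)+ 2/3 ✓
(2,3)+ 3/3 ✓
(3,0)# 2/2 ✓
(3,1)# 2/2 ✓
(3,3)+ 2/2 ✓
(4,2)+ 2/2 ✓
(4,3)+ 4/4 ✓
(4,4)+ 2/2 ✓
(5,0)+ 2/2 ✓
(5,1)+ 3/3 ✓
(5,2)+ 4/4 ✓
(5,3)+ 4/4 ✓
(5,4)+ 2/2 ✓
(6,0)+ 2/2 ✓
(6,1)+ 3/3 ✓
(6,2)+ 3/3 ✓
(6,3)+ 2/2 ✓
All meet the threshold, so the configuration is stable.

Yes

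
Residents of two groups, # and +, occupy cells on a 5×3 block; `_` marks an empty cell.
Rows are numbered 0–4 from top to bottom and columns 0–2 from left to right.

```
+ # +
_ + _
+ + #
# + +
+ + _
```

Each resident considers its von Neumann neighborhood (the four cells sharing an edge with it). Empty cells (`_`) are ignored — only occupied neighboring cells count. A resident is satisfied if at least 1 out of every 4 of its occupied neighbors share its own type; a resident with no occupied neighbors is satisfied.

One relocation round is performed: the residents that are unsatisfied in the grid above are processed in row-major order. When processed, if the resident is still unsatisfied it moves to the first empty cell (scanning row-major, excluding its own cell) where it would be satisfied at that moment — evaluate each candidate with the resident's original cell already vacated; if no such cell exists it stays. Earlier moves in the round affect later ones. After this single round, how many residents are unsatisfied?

Initially unsatisfied (in order): (0,0), (0,1), (0,2), (2,2), (3,0).
  (0,0) → (1,0).
  (0,1) → (1,2).
  (0,2) → (0,0).
  (2,2): now satisfied by earlier moves; stays.
  (3,0) → (0,2).
Resulting grid:
+ _ #
+ + #
+ + #
_ + +
+ + _
All satisfied now.

0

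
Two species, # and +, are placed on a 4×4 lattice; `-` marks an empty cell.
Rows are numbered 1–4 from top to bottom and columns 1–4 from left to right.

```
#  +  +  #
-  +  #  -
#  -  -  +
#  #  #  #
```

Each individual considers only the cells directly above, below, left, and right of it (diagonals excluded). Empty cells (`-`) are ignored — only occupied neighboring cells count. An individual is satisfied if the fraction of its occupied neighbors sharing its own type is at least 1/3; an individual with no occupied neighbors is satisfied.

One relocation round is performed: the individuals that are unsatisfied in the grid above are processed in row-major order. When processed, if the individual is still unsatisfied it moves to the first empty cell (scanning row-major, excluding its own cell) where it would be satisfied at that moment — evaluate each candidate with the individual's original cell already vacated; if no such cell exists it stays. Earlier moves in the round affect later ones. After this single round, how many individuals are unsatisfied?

0

Initially unsatisfied (in order): (1,1), (1,4), (2,3), (3,4).
  (1,1) → (2,1).
  (1,4) → (1,1).
  (2,3) → (3,2).
  (3,4) → (1,4).
Resulting grid:
# + + +
# + - -
# # - -
# # # #
All satisfied now.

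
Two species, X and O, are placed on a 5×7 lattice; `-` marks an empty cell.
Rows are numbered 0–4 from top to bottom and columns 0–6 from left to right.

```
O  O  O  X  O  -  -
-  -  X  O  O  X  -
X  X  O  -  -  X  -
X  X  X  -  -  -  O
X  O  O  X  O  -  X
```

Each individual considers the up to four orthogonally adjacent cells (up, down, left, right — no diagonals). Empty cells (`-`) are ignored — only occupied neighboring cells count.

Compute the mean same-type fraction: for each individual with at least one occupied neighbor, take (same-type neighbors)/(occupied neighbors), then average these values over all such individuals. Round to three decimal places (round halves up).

0.446

Row 0: (0,0)O 1/1 · (0,1)O 2/2 · (0,2)O 1/3 · (0,3)X 0/3 · (0,4)O 1/2
Row 1: (1,2)X 0/3 · (1,3)O 1/3 · (1,4)O 2/3 · (1,5)X 1/2
Row 2: (2,0)X 2/2 · (2,1)X 2/3 · (2,2)O 0/3 · (2,5)X 1/1
Row 3: (3,0)X 3/3 · (3,1)X 3/4 · (3,2)X 1/3 · (3,6)O 0/1
Row 4: (4,0)X 1/2 · (4,1)O 1/3 · (4,2)O 1/3 · (4,3)X 0/2 · (4,4)O 0/1 · (4,6)X 0/1
Sum over 23 individuals: 1/1 + 2/2 + 1/3 + 0/3 + 1/2 + 0/3 + 1/3 + 2/3 + 1/2 + 2/2 + 2/3 + 0/3 + 1/1 + 3/3 + 3/4 + 1/3 + 0/1 + 1/2 + 1/3 + 1/3 + 0/2 + 0/1 + 0/1 = 41/4; mean = 41/4 ÷ 23 = 41/92 = 0.445652… → 0.446.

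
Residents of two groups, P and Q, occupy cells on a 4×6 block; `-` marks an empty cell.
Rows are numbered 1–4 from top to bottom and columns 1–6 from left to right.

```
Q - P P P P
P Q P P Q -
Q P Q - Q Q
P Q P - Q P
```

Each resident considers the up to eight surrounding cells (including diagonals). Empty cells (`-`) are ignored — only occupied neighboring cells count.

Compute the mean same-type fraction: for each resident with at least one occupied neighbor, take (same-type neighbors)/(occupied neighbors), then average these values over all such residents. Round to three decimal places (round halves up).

Row 1: (1,1)Q 1/2 · (1,3)P 3/4 · (1,4)P 4/5 · (1,5)P 3/4 · (1,6)P 1/2
Row 2: (2,1)P 1/4 · (2,2)Q 3/7 · (2,3)P 4/6 · (2,4)P 4/7 · (2,5)Q 2/6
Row 3: (3,1)Q 2/5 · (3,2)P 4/8 · (3,3)Q 2/6 · (3,5)Q 3/5 · (3,6)Q 3/4
Row 4: (4,1)P 1/3 · (4,2)Q 2/5 · (4,3)P 1/3 · (4,5)Q 2/3 · (4,6)P 0/3
Sum over 20 residents: 1/2 + 3/4 + 4/5 + 3/4 + 1/2 + 1/4 + 3/7 + 4/6 + 4/7 + 2/6 + 2/5 + 4/8 + 2/6 + 3/5 + 3/4 + 1/3 + 2/5 + 1/3 + 2/3 + 0/3 = 148/15; mean = 148/15 ÷ 20 = 37/75 = 0.493333… → 0.493.

0.493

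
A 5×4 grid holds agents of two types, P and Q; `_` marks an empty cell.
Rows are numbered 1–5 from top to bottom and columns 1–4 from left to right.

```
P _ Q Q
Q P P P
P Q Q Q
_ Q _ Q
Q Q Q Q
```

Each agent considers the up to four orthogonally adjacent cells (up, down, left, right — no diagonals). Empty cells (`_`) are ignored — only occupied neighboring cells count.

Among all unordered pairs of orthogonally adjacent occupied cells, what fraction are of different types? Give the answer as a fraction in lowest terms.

Scan each occupied cell's neighbors to the right and below so each pair is counted once.
Row 1: P(1,1)–Q(2,1)≠ Q(1,3)–Q(1,4)= Q(1,3)–P(2,3)≠ Q(1,4)–P(2,4)≠  → 3/4 unlike.
Row 2: Q(2,1)–P(2,2)≠ Q(2,1)–P(3,1)≠ P(2,2)–P(2,3)= P(2,2)–Q(3,2)≠ P(2,3)–P(2,4)= P(2,3)–Q(3,3)≠ P(2,4)–Q(3,4)≠  → 5/7 unlike.
Row 3: P(3,1)–Q(3,2)≠ Q(3,2)–Q(3,3)= Q(3,2)–Q(4,2)= Q(3,3)–Q(3,4)= Q(3,4)–Q(4,4)=  → 1/5 unlike.
Row 4: Q(4,2)–Q(5,2)= Q(4,4)–Q(5,4)=  → 0/2 unlike.
Row 5: Q(5,1)–Q(5,2)= Q(5,2)–Q(5,3)= Q(5,3)–Q(5,4)=  → 0/3 unlike.
Total adjacent occupied pairs: 21; unlike-type pairs: 9.
9/21 reduces to 3/7.

3/7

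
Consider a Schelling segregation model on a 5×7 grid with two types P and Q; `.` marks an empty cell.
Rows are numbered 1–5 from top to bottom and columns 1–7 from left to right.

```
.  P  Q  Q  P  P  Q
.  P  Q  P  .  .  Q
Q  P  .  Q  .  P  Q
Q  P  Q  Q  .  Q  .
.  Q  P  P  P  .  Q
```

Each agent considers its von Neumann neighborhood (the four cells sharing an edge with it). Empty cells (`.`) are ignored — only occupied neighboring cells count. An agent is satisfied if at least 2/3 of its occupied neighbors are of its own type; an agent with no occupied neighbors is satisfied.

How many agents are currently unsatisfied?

(1,2)P 1/2 unhappy
(1,3)Q 2/3 ok
(1,4)Q 1/3 unhappy
(1,5)P 1/2 unhappy
(1,6)P 1/2 unhappy
(1,7)Q 1/2 unhappy
(2,2)P 2/3 ok
(2,3)Q 1/3 unhappy
(2,4)P 0/3 unhappy
(2,7)Q 2/2 ok
(3,1)Q 1/2 unhappy
(3,2)P 2/3 ok
(3,4)Q 1/2 unhappy
(3,6)P 0/2 unhappy
(3,7)Q 1/2 unhappy
(4,1)Q 1/2 unhappy
(4,2)P 1/4 unhappy
(4,3)Q 1/3 unhappy
(4,4)Q 2/3 ok
(4,6)Q 0/1 unhappy
(5,2)Q 0/2 unhappy
(5,3)P 1/3 unhappy
(5,4)P 2/3 ok
(5,5)P 1/1 ok
(5,7)Q 0/0 ok
Unsatisfied: (1,2), (1,4), (1,5), (1,6), (1,7), (2,3), (2,4), (3,1), (3,4), (3,6), (3,7), (4,1), (4,2), (4,3), (4,6), (5,2), (5,3) — 17 in total.

17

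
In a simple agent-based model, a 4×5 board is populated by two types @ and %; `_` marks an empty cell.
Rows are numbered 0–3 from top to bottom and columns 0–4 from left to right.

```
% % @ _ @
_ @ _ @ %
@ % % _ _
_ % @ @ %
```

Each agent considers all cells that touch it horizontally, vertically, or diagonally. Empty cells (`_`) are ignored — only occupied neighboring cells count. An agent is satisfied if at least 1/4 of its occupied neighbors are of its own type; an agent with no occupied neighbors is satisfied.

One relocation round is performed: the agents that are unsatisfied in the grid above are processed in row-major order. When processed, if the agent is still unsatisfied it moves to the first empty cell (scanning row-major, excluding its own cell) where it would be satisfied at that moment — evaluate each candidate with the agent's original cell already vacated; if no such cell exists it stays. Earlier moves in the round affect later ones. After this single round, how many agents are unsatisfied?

Initially unsatisfied (in order): (1,4), (3,4).
  (1,4) → (1,0).
  (3,4) → (1,2).
Resulting grid:
% % @ _ @
% @ % @ _
@ % % _ _
_ % @ @ _
All satisfied now.

0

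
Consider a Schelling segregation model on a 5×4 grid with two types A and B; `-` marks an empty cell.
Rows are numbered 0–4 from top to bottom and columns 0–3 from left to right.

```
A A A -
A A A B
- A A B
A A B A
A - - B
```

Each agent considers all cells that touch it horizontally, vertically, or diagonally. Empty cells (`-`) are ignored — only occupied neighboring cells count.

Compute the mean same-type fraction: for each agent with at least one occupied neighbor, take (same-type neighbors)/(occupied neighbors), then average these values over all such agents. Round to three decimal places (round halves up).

Row 0: (0,0)A 3/3 · (0,1)A 5/5 · (0,2)A 3/4
Row 1: (1,0)A 4/4 · (1,1)A 7/7 · (1,2)A 5/7 · (1,3)B 1/4
Row 2: (2,1)A 6/7 · (2,2)A 5/8 · (2,3)B 2/5
Row 3: (3,0)A 3/3 · (3,1)A 4/5 · (3,2)B 2/6 · (3,3)A 1/4
Row 4: (4,0)A 2/2 · (4,3)B 1/2
Sum over 16 agents: 3/3 + 5/5 + 3/4 + 4/4 + 7/7 + 5/7 + 1/4 + 6/7 + 5/8 + 2/5 + 3/3 + 4/5 + 2/6 + 1/4 + 2/2 + 1/2 = 9643/840; mean = 9643/840 ÷ 16 = 9643/13440 = 0.717485… → 0.717.

0.717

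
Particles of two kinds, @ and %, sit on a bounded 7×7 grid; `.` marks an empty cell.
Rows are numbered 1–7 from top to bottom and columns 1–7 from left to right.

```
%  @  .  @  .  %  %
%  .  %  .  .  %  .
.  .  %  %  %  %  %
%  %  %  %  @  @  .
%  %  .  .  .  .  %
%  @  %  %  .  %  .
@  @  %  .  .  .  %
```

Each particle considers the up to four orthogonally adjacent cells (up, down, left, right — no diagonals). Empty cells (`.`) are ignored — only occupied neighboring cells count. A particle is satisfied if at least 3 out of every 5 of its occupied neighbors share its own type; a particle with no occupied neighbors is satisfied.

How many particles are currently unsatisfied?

8

(1,1)% 1/2 not
(1,2)@ 0/1 not
(1,4)@ 0/0 satisfied
(1,6)% 2/2 satisfied
(1,7)% 1/1 satisfied
(2,1)% 1/1 satisfied
(2,3)% 1/1 satisfied
(2,6)% 2/2 satisfied
(3,3)% 3/3 satisfied
(3,4)% 3/3 satisfied
(3,5)% 2/3 satisfied
(3,6)% 3/4 satisfied
(3,7)% 1/1 satisfied
(4,1)% 2/2 satisfied
(4,2)% 3/3 satisfied
(4,3)% 3/3 satisfied
(4,4)% 2/3 satisfied
(4,5)@ 1/3 not
(4,6)@ 1/2 not
(5,1)% 3/3 satisfied
(5,2)% 2/3 satisfied
(5,7)% 0/0 satisfied
(6,1)% 1/3 not
(6,2)@ 1/4 not
(6,3)% 2/3 satisfied
(6,4)% 1/1 satisfied
(6,6)% 0/0 satisfied
(7,1)@ 1/2 not
(7,2)@ 2/3 satisfied
(7,3)% 1/2 not
(7,7)% 0/0 satisfied
Unsatisfied: (1,1), (1,2), (4,5), (4,6), (6,1), (6,2), (7,1), (7,3) — 8 in total.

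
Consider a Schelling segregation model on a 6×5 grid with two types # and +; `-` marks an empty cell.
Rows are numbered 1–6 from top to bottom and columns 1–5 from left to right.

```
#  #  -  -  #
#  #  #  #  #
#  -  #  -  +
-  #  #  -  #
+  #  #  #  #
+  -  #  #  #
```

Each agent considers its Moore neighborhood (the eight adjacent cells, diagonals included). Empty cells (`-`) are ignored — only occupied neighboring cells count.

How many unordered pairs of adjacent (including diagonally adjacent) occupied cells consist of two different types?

6

Scan each occupied cell's neighbors to the right and below (and the two forward diagonals) so each pair is counted once.
Row 1: #(1,1)–#(1,2)= #(1,1)–#(2,1)= #(1,1)–#(2,2)= #(1,2)–#(2,2)= #(1,2)–#(2,3)= #(1,2)–#(2,1)= #(1,5)–#(2,5)= #(1,5)–#(2,4)=  → 0/8 unlike.
Row 2: #(2,1)–#(2,2)= #(2,1)–#(3,1)= #(2,2)–#(2,3)= #(2,2)–#(3,3)= #(2,2)–#(3,1)= #(2,3)–#(2,4)= #(2,3)–#(3,3)= #(2,4)–#(2,5)= #(2,4)–+(3,5)≠ #(2,4)–#(3,3)= #(2,5)–+(3,5)≠  → 2/11 unlike.
Row 3: #(3,1)–#(4,2)= #(3,3)–#(4,3)= #(3,3)–#(4,2)= +(3,5)–#(4,5)≠  → 1/4 unlike.
Row 4: #(4,2)–#(4,3)= #(4,2)–#(5,2)= #(4,2)–#(5,3)= #(4,2)–+(5,1)≠ #(4,3)–#(5,3)= #(4,3)–#(5,4)= #(4,3)–#(5,2)= #(4,5)–#(5,5)= #(4,5)–#(5,4)=  → 1/9 unlike.
Row 5: +(5,1)–#(5,2)≠ +(5,1)–+(6,1)= #(5,2)–#(5,3)= #(5,2)–#(6,3)= #(5,2)–+(6,1)≠ #(5,3)–#(5,4)= #(5,3)–#(6,3)= #(5,3)–#(6,4)= #(5,4)–#(5,5)= #(5,4)–#(6,4)= #(5,4)–#(6,5)= #(5,4)–#(6,3)= #(5,5)–#(6,5)= #(5,5)–#(6,4)=  → 2/14 unlike.
Row 6: #(6,3)–#(6,4)= #(6,4)–#(6,5)=  → 0/2 unlike.
Total adjacent occupied pairs: 48; unlike-type pairs: 6.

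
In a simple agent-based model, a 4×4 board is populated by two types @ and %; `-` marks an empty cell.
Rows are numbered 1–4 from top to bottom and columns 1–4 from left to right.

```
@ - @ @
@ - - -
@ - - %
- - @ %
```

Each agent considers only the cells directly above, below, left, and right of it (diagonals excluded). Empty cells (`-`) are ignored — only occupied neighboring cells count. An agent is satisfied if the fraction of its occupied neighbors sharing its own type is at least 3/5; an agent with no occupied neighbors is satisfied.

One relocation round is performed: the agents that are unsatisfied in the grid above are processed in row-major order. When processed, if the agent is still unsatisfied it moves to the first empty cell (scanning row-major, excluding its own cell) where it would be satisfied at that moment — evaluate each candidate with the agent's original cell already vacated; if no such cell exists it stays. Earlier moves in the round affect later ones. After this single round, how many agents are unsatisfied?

0

Initially unsatisfied (in order): (4,3), (4,4).
  (4,3) → (1,2).
  (4,4): now satisfied by earlier moves; stays.
Resulting grid:
@ @ @ @
@ - - -
@ - - %
- - - %
All satisfied now.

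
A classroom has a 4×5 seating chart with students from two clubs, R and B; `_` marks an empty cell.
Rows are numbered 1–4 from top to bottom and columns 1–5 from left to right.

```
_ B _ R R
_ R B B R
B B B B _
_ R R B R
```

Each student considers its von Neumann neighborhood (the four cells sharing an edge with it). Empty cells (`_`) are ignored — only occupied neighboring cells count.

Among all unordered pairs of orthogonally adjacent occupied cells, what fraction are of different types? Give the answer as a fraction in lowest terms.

Scan each occupied cell's neighbors to the right and below so each pair is counted once.
From row 1: 2 unlike of 4 pairs (running 2/4).
From row 2: 3 unlike of 6 pairs (running 5/10).
From row 3: 2 unlike of 6 pairs (running 7/16).
From row 4: 2 unlike of 3 pairs (running 9/19).
Total adjacent occupied pairs: 19; unlike-type pairs: 9.
9/19 is already in lowest terms.

9/19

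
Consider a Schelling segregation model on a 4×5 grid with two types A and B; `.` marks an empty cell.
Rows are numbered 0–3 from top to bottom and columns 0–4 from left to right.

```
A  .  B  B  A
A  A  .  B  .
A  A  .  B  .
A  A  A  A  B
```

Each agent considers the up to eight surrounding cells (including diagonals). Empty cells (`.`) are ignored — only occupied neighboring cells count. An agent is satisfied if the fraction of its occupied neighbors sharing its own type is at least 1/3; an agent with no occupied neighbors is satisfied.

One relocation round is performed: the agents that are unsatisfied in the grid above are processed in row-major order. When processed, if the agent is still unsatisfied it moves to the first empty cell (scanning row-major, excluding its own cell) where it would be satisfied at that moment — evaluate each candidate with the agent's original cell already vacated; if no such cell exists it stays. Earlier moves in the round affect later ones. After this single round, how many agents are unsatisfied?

0

Initially unsatisfied (in order): (0,4).
  (0,4) → (0,1).
Resulting grid:
A A B B .
A A . B .
A A . B .
A A A A B
All satisfied now.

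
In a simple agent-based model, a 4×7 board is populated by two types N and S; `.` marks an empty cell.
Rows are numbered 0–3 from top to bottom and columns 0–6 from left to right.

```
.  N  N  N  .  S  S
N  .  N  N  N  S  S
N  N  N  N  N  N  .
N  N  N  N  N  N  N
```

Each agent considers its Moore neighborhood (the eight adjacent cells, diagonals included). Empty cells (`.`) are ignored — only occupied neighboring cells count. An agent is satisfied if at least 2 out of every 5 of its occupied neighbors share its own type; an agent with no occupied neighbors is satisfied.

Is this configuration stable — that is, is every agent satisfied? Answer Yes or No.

Row 0: (0,1)N 3/3 satisfied · (0,2)N 4/4 satisfied · (0,3)N 4/4 satisfied · (0,5)S 3/4 satisfied · (0,6)S 3/3 satisfied
Row 1: (1,0)N 3/3 satisfied · (1,2)N 7/7 satisfied · (1,3)N 7/7 satisfied · (1,4)N 5/7 satisfied · (1,5)S 3/6 satisfied · (1,6)S 3/4 satisfied
Row 2: (2,0)N 4/4 satisfied · (2,1)N 7/7 satisfied · (2,2)N 7/7 satisfied · (2,3)N 8/8 satisfied · (2,4)N 7/8 satisfied · (2,5)N 5/7 satisfied
Row 3: (3,0)N 3/3 satisfied · (3,1)N 5/5 satisfied · (3,2)N 5/5 satisfied · (3,3)N 5/5 satisfied · (3,4)N 5/5 satisfied · (3,5)N 4/4 satisfied · (3,6)N 2/2 satisfied
All meet the threshold, so the configuration is stable.

Yes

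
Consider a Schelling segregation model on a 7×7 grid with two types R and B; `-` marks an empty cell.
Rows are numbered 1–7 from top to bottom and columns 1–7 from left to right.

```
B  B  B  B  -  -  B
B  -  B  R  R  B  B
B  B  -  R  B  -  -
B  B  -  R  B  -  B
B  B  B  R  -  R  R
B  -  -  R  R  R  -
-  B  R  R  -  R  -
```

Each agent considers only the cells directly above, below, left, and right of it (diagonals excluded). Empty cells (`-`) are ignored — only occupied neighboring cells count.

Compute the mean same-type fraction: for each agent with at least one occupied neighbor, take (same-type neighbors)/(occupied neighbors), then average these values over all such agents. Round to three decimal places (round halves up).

0.755

Row 1: (1,1)B 2/2 · (1,2)B 2/2 · (1,3)B 3/3 · (1,4)B 1/2 · (1,7)B 1/1
Row 2: (2,1)B 2/2 · (2,3)B 1/2 · (2,4)R 2/4 · (2,5)R 1/3 · (2,6)B 1/2 · (2,7)B 2/2
Row 3: (3,1)B 3/3 · (3,2)B 2/2 · (3,4)R 2/3 · (3,5)B 1/3
Row 4: (4,1)B 3/3 · (4,2)B 3/3 · (4,4)R 2/3 · (4,5)B 1/2 · (4,7)B 0/1
Row 5: (5,1)B 3/3 · (5,2)B 3/3 · (5,3)B 1/2 · (5,4)R 2/3 · (5,6)R 2/2 · (5,7)R 1/2
Row 6: (6,1)B 1/1 · (6,4)R 3/3 · (6,5)R 2/2 · (6,6)R 3/3
Row 7: (7,2)B 0/1 · (7,3)R 1/2 · (7,4)R 2/2 · (7,6)R 1/1
Sum over 34 agents: 2/2 + 2/2 + 3/3 + 1/2 + 1/1 + 2/2 + 1/2 + 2/4 + 1/3 + 1/2 + 2/2 + 3/3 + 2/2 + 2/3 + 1/3 + 3/3 + 3/3 + 2/3 + 1/2 + 0/1 + 3/3 + 3/3 + 1/2 + 2/3 + 2/2 + 1/2 + 1/1 + 3/3 + 2/2 + 3/3 + 0/1 + 1/2 + 2/2 + 1/1 = 77/3; mean = 77/3 ÷ 34 = 77/102 = 0.754901… → 0.755.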